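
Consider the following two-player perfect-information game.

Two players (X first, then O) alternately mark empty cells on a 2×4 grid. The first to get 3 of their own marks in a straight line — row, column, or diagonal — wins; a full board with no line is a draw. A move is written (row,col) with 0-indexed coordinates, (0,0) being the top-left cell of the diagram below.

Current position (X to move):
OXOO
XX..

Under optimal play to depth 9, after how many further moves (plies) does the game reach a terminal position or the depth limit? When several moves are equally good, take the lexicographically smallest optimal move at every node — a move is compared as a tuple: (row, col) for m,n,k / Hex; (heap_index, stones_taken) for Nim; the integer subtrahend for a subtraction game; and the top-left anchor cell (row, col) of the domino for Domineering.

[OXOO/XX..] X move#1: (1,2):+1/OXOO/XXX.*, (1,3):+0/OXOO/XX.X
[OXOO/XXX.] end (terminal -1, O#2); searched OXOO/XX.. to 9

PV length from [OXOO/XX..]: 1 ply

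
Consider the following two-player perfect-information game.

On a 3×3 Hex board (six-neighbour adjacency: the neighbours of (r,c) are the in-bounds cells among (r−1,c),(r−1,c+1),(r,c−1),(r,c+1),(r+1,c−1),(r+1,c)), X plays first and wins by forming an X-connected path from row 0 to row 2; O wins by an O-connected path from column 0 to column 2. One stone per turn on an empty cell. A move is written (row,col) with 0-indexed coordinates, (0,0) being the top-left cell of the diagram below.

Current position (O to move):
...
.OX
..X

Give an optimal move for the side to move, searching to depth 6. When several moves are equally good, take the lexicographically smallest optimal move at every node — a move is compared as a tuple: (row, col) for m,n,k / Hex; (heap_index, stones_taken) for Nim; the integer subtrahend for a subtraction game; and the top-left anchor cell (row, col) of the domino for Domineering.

ply 1, O at .../.OX/..X | (0,0)=-1→O../.OX/..X; (0,1)=-1→.O./.OX/..X; (0,2)=+1→..O/.OX/..X*; (1,0)=-1→.../OOX/..X; (2,0)=-1→.../.OX/O.X; (2,1)=-1→.../.OX/.OX
ply 2, X at ..O/.OX/..X | (0,0)=-1→X.O/.OX/..X*; (0,1)=-1→.XO/.OX/..X; (1,0)=-1→..O/XOX/..X; (2,0)=-1→..O/.OX/X.X; (2,1)=-1→..O/.OX/.XX
ply 3, O at X.O/.OX/..X | (0,1)=+1→XOO/.OX/..X*; (1,0)=+1→X.O/OOX/..X; (2,0)=+1→X.O/.OX/O.X; (2,1)=+1→X.O/.OX/.OX
ply 4, X at XOO/.OX/..X | (1,0)=-1→XOO/XOX/..X*; (2,0)=-1→XOO/.OX/X.X; (2,1)=-1→XOO/.OX/.XX
ply 5, O at XOO/XOX/..X | (2,0)=+1→XOO/XOX/O.X*; (2,1)=-1→XOO/XOX/.OX
ply 6: XOO/XOX/O.X is terminal -1 (X); from .../.OX/..X depth 6

O's best at [.../.OX/..X]: (0,2)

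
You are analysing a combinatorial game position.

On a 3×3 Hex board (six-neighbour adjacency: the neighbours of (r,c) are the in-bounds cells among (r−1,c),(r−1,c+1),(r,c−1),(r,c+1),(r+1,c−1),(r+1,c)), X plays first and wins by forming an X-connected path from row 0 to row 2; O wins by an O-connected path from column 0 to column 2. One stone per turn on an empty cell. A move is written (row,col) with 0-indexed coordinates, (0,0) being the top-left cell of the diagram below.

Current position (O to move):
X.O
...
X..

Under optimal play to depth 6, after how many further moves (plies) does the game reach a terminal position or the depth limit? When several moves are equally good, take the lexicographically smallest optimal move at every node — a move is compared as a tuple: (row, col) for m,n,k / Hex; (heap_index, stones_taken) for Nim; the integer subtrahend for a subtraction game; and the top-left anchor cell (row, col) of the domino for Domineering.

PV length from [X.O/.../X..]: 3 plies

ply 1, O at X.O/.../X.. | (0,1)=-1→XOO/.../X..; (1,0)=+1→X.O/O../X..*; (1,1)=-1→X.O/.O./X..; (1,2)=-1→X.O/..O/X..; (2,1)=-1→X.O/.../XO.; (2,2)=-1→X.O/.../X.O
ply 2, X at X.O/O../X.. | (0,1)=-1→XXO/O../X..*; (1,1)=-1→X.O/OX./X..; (1,2)=-1→X.O/O.X/X..; (2,1)=-1→X.O/O../XX.; (2,2)=-1→X.O/O../X.X
ply 3, O at XXO/O../X.. | (1,1)=+1→XXO/OO./X..*; (1,2)=-1→XXO/O.O/X..; (2,1)=-1→XXO/O../XO.; (2,2)=-1→XXO/O../X.O
ply 4: XXO/OO./X.. is terminal -1 (X); from X.O/.../X.. depth 6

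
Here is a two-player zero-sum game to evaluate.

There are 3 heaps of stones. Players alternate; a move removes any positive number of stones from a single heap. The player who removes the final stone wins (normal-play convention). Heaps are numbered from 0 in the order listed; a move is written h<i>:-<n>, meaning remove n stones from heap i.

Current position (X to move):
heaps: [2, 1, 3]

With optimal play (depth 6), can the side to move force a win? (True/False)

p1 X@[(2,1,3)]: h0:-1[(1,1,3)]-1* h0:-2[(0,1,3)]-1 h1:-1[(2,0,3)]-1 h2:-1[(2,1,2)]-1 h2:-2[(2,1,1)]-1 h2:-3[(2,1,0)]-1
p2 O@[(1,1,3)]: h0:-1[(0,1,3)]-1 h1:-1[(1,0,3)]-1 h2:-1[(1,1,2)]-1 h2:-2[(1,1,1)]-1 h2:-3[(1,1,0)]+1*
p3 X@[(1,1,0)]: h0:-1[(0,1,0)]-1* h1:-1[(1,0,0)]-1
p4 O@[(0,1,0)]: h1:-1[(0,0,0)]+1*
p5 X@[(0,0,0)] terminal -1; root [(2,1,3)] d6

X winning at [(2,1,3)]: False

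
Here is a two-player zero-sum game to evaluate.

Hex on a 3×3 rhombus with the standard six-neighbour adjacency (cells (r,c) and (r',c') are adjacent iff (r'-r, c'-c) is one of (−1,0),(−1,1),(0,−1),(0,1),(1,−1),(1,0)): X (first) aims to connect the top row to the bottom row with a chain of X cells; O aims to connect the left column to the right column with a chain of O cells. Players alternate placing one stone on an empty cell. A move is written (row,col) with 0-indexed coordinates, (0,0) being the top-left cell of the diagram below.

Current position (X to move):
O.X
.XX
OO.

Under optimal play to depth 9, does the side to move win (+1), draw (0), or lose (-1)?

ply 1, X at O.X/.XX/OO. | (0,1)=-1→OXX/.XX/OO.; (1,0)=-1→O.X/XXX/OO.; (2,2)=+1→O.X/.XX/OOX*
ply 2: O.X/.XX/OOX is terminal -1 (O); from O.X/.XX/OO. depth 9

value(O.X/.XX/OO., X) = +1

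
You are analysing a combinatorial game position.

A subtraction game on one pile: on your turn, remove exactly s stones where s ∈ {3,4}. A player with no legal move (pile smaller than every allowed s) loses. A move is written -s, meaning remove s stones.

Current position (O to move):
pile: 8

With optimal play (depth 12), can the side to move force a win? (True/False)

O winning at [8]: False

ply 1, O at 8 | -3=-1→5*; -4=-1→4
ply 2, X at 5 | -3=+1→2*; -4=+1→1
ply 3: 2 is terminal -1 (O); from 8 depth 12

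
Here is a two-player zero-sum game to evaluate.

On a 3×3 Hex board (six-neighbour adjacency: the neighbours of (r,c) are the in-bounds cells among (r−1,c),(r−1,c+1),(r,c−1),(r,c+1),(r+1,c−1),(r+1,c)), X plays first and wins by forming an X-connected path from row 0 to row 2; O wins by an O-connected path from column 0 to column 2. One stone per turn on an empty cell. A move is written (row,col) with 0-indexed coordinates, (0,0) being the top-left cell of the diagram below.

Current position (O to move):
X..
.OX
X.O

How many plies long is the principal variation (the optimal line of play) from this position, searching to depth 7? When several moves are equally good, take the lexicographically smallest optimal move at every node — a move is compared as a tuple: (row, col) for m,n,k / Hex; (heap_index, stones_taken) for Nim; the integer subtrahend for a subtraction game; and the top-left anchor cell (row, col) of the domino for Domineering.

PV length from [X../.OX/X.O]: 3 plies

ply 1, O at X../.OX/X.O | (0,1)=-1→XO./.OX/X.O; (0,2)=-1→X.O/.OX/X.O; (1,0)=+1→X../OOX/X.O*; (2,1)=-1→X../.OX/XOO
ply 2, X at X../OOX/X.O | (0,1)=-1→XX./OOX/X.O*; (0,2)=-1→X.X/OOX/X.O; (2,1)=-1→X../OOX/XXO
ply 3, O at XX./OOX/X.O | (0,2)=+1→XXO/OOX/X.O*; (2,1)=+1→XX./OOX/XOO
ply 4: XXO/OOX/X.O is terminal -1 (X); from X../.OX/X.O depth 7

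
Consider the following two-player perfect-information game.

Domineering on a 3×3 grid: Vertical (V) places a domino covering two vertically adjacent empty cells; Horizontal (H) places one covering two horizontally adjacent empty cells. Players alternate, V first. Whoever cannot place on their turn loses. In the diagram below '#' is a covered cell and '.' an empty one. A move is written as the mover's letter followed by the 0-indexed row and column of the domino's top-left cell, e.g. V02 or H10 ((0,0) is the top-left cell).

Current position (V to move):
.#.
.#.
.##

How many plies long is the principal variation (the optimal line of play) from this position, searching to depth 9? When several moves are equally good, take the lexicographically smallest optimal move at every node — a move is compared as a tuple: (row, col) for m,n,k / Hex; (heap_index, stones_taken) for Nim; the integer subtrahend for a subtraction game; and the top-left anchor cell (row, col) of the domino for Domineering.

PV length from [.#./.#./.##]: 1 ply

ply 1, V at .#./.#./.## | V00=+1→##./##./.##*; V02=+1→.##/.##/.##; V10=+1→.#./##./###
ply 2: ##./##./.## is terminal -1 (H); from .#./.#./.## depth 9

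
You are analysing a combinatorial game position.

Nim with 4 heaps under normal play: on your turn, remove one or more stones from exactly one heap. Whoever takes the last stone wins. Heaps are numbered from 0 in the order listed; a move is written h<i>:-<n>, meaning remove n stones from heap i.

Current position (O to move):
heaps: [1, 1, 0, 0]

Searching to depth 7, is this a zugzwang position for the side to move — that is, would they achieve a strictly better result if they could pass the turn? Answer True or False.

zugzwang((1,1,0,0), O) = True

[(1,1,0,0)] O move#1: h0:-1:-1/(0,1,0,0)*, h1:-1:-1/(1,0,0,0)
[(0,1,0,0)] X move#2: h1:-1:+1/(0,0,0,0)*
[(0,0,0,0)] end (terminal -1, O#3); searched (1,1,0,0) to 7
suppose O passes — search the same position with X to move:
pass> [(1,1,0,0)] X move#1: h0:-1:-1/(0,1,0,0)*, h1:-1:-1/(1,0,0,0)
pass> [(0,1,0,0)] O move#2: h1:-1:+1/(0,0,0,0)*
pass> [(0,0,0,0)] end (terminal -1, X#3); searched (1,1,0,0) to 7
for O: play -1, pass +1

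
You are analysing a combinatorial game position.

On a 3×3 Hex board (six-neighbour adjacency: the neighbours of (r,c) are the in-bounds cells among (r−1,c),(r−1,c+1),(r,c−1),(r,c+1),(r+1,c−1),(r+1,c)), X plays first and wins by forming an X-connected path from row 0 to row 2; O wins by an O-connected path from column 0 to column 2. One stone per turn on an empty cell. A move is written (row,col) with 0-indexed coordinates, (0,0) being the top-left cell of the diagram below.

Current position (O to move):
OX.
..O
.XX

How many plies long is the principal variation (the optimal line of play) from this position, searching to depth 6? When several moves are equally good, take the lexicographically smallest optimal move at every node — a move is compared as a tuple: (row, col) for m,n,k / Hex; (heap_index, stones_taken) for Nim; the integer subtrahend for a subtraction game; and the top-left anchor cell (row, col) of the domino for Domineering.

p1 O@[OX./..O/.XX]: (0,2)[OXO/..O/.XX]-1 (1,0)[OX./O.O/.XX]-1 (1,1)[OX./.OO/.XX]+1* (2,0)[OX./..O/OXX]-1
p2 X@[OX./.OO/.XX]: (0,2)[OXX/.OO/.XX]-1* (1,0)[OX./XOO/.XX]-1 (2,0)[OX./.OO/XXX]-1
p3 O@[OXX/.OO/.XX]: (1,0)[OXX/OOO/.XX]+1* (2,0)[OXX/.OO/OXX]+1
p4 X@[OXX/OOO/.XX] terminal -1; root [OX./..O/.XX] d6

PV length from [OX./..O/.XX]: 3 plies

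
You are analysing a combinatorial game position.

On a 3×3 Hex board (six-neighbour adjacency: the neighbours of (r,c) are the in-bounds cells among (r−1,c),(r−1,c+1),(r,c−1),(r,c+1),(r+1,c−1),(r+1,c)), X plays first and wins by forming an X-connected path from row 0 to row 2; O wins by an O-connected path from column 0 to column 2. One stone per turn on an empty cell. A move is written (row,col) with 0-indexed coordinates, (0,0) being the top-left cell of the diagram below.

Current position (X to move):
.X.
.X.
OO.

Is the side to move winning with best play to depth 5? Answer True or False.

X winning at [.X./.X./OO.]: False

p1 X@[.X./.X./OO.]: (0,0)[XX./.X./OO.]-1* (0,2)[.XX/.X./OO.]-1 (1,0)[.X./XX./OO.]-1 (1,2)[.X./.XX/OO.]-1 (2,2)[.X./.X./OOX]-1
p2 O@[XX./.X./OO.]: (0,2)[XXO/.X./OO.]+1* (1,0)[XX./OX./OO.]+1 (1,2)[XX./.XO/OO.]+1 (2,2)[XX./.X./OOO]+1
p3 X@[XXO/.X./OO.]: (1,0)[XXO/XX./OO.]-1* (1,2)[XXO/.XX/OO.]-1 (2,2)[XXO/.X./OOX]-1
p4 O@[XXO/XX./OO.]: (1,2)[XXO/XXO/OO.]+1* (2,2)[XXO/XX./OOO]+1
p5 X@[XXO/XXO/OO.] terminal -1; root [.X./.X./OO.] d5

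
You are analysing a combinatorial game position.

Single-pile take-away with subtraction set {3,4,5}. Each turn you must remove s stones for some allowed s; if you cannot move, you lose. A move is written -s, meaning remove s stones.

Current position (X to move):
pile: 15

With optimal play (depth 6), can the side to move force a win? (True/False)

[15] X move#1: -3:-1/12, -4:-1/11, -5:+1/10*
[10] O move#2: -3:-1/7*, -4:-1/6, -5:-1/5
[7] X move#3: -3:-1/4, -4:-1/3, -5:+1/2*
[2] end (terminal -1, O#4); searched 15 to 6

X winning at [15]: True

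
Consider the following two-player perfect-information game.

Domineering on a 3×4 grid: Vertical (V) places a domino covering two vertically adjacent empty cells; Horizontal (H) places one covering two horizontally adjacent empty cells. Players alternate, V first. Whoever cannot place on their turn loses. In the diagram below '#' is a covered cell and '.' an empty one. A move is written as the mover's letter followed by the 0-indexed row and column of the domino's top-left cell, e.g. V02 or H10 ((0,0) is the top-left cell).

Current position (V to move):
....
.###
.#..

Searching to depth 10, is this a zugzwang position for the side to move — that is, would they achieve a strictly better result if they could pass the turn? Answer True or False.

ply 1, V at ..../.###/.#.. | V00=-1→#.../####/.#..*; V10=-1→..../####/##..
ply 2, H at #.../####/.#.. | H01=+1→###./####/.#..*; H02=+1→#.##/####/.#..; H22=+1→#.../####/.###
ply 3: ###./####/.#.. is terminal -1 (V); from ..../.###/.#.. depth 10
if V skipped the turn, H would face:
~ ply 1, H at ..../.###/.#.. | H00=+1→##../.###/.#..*; H01=+1→.##./.###/.#..; H02=+1→..##/.###/.#..; H22=+1→..../.###/.###
~ ply 2, V at ##../.###/.#.. | V10=-1→##../####/##..*
~ ply 3, H at ##../####/##.. | H02=+1→####/####/##..*; H22=+1→##../####/####
~ ply 4: ####/####/##.. is terminal -1 (V); from ..../.###/.#.. depth 10
compare (V): move=-1 vs pass=-1

zugzwang(..../.###/.#.., V) = False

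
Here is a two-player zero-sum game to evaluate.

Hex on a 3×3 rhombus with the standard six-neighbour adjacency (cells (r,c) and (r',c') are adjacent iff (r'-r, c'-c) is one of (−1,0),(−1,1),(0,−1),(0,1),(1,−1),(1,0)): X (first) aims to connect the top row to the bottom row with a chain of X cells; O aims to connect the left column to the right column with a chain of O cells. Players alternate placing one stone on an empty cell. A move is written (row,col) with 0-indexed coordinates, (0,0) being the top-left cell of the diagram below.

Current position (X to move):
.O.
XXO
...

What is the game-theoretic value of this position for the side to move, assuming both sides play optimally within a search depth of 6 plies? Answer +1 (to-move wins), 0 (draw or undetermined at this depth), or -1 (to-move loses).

p1 X@[.O./XXO/...]: (0,0)[XO./XXO/...]+1* (0,2)[.OX/XXO/...]+1 (2,0)[.O./XXO/X..]+1 (2,1)[.O./XXO/.X.]+1 (2,2)[.O./XXO/..X]+1
p2 O@[XO./XXO/...]: (0,2)[XOO/XXO/...]-1* (2,0)[XO./XXO/O..]-1 (2,1)[XO./XXO/.O.]-1 (2,2)[XO./XXO/..O]-1
p3 X@[XOO/XXO/...]: (2,0)[XOO/XXO/X..]+1* (2,1)[XOO/XXO/.X.]+1 (2,2)[XOO/XXO/..X]+1
p4 O@[XOO/XXO/X..] terminal -1; root [.O./XXO/...] d6

value(.O./XXO/..., X) = +1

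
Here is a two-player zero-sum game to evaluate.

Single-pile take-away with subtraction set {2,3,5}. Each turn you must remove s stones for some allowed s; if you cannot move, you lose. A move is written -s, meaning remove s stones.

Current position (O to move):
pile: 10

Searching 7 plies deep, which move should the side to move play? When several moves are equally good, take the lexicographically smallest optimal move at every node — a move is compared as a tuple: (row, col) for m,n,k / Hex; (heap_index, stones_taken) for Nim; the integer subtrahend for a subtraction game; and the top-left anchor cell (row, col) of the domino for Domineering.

ply 1, O at 10 | -2=+1→8*; -3=+1→7; -5=-1→5
ply 2, X at 8 | -2=-1→6*; -3=-1→5; -5=-1→3
ply 3, O at 6 | -2=-1→4; -3=-1→3; -5=+1→1*
ply 4: 1 is terminal -1 (X); from 10 depth 7

O's best at [10]: -2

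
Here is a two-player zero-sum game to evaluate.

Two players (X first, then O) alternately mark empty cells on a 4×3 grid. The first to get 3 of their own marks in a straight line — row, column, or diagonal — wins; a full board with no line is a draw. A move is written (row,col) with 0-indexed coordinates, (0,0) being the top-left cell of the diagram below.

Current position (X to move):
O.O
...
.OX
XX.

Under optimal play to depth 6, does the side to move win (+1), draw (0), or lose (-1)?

value(O.O/.../.OX/XX., X) = +1

[O.O/.../.OX/XX.] X move#1: (0,1):+0/OXO/.../.OX/XX., (1,0):-1/O.O/X../.OX/XX., (1,1):-1/O.O/.X./.OX/XX., (1,2):-1/O.O/..X/.OX/XX., (2,0):-1/O.O/.../XOX/XX., (3,2):+1/O.O/.../.OX/XXX*
[O.O/.../.OX/XXX] end (terminal -1, O#2); searched O.O/.../.OX/XX. to 6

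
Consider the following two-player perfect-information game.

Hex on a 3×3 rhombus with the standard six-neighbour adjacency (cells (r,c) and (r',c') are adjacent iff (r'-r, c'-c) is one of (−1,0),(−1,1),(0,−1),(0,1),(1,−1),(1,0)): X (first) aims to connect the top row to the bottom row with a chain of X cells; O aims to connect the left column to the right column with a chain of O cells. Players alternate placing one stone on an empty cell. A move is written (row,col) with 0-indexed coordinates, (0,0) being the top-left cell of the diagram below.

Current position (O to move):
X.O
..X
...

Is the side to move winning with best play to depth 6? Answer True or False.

O winning at [X.O/..X/...]: True

ply 1, O at X.O/..X/... | (0,1)=-1→XOO/..X/...; (1,0)=+1→X.O/O.X/...*; (1,1)=+1→X.O/.OX/...; (2,0)=-1→X.O/..X/O..; (2,1)=-1→X.O/..X/.O.; (2,2)=-1→X.O/..X/..O
ply 2, X at X.O/O.X/... | (0,1)=-1→XXO/O.X/...*; (1,1)=-1→X.O/OXX/...; (2,0)=-1→X.O/O.X/X..; (2,1)=-1→X.O/O.X/.X.; (2,2)=-1→X.O/O.X/..X
ply 3, O at XXO/O.X/... | (1,1)=+1→XXO/OOX/...*; (2,0)=-1→XXO/O.X/O..; (2,1)=-1→XXO/O.X/.O.; (2,2)=-1→XXO/O.X/..O
ply 4: XXO/OOX/... is terminal -1 (X); from X.O/..X/... depth 6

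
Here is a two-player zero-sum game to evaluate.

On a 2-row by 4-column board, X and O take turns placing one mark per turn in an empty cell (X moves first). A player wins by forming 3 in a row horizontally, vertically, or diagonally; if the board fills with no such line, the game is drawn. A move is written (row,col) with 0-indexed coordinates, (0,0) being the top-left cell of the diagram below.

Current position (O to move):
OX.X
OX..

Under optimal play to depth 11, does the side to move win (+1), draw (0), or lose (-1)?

value(OX.X/OX.., O) = 0

p1 O@[OX.X/OX..]: (0,2)[OXOX/OX..]+0* (1,2)[OX.X/OXO.]-1 (1,3)[OX.X/OX.O]-1
p2 X@[OXOX/OX..]: (1,2)[OXOX/OXX.]+0* (1,3)[OXOX/OX.X]+0
p3 O@[OXOX/OXX.]: (1,3)[OXOX/OXXO]+0*
p4 X@[OXOX/OXXO] terminal +0; root [OX.X/OX..] d11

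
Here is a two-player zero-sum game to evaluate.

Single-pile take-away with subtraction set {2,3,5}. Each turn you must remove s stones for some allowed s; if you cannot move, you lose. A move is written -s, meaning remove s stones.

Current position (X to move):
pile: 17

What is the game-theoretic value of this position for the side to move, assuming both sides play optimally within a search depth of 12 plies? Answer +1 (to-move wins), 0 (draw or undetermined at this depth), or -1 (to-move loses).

value(17, X) = +1

[17] X move#1: -2:+1/15*, -3:+1/14, -5:-1/12
[15] O move#2: -2:-1/13*, -3:-1/12, -5:-1/10
[13] X move#3: -2:-1/11, -3:-1/10, -5:+1/8*
[8] O move#4: -2:-1/6*, -3:-1/5, -5:-1/3
[6] X move#5: -2:-1/4, -3:-1/3, -5:+1/1*
[1] end (terminal -1, O#6); searched 17 to 12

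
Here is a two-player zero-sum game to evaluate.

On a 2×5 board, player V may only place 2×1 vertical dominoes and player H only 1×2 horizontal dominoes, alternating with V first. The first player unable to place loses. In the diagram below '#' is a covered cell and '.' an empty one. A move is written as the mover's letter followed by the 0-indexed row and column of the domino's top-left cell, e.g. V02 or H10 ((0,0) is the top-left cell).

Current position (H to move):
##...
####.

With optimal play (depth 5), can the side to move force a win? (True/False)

H winning at [##.../####.]: True

[##.../####.] H move#1: H02:-1/####./####., H03:+1/##.##/####.*
[##.##/####.] end (terminal -1, V#2); searched ##.../####. to 5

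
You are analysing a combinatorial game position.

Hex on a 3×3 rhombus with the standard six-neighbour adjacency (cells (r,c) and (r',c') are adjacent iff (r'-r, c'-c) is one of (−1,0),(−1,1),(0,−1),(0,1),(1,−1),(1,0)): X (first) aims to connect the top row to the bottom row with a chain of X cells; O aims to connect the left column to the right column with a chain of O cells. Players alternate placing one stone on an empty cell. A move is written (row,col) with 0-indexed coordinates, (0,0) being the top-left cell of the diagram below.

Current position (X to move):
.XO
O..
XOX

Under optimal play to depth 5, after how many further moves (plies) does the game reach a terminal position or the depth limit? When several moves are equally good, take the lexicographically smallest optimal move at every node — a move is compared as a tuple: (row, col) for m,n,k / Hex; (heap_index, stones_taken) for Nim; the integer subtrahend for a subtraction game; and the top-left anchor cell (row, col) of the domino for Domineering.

PV length from [.XO/O../XOX]: 1 ply

ply 1, X at .XO/O../XOX | (0,0)=-1→XXO/O../XOX; (1,1)=+1→.XO/OX./XOX*; (1,2)=-1→.XO/O.X/XOX
ply 2: .XO/OX./XOX is terminal -1 (O); from .XO/O../XOX depth 5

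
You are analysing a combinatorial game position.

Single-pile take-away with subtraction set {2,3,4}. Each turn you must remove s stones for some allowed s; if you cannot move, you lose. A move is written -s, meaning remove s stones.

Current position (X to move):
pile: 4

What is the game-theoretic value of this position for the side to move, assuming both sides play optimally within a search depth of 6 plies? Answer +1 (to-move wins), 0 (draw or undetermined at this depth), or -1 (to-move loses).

[4] X move#1: -2:-1/2, -3:+1/1*, -4:+1/0
[1] end (terminal -1, O#2); searched 4 to 6

value(4, X) = +1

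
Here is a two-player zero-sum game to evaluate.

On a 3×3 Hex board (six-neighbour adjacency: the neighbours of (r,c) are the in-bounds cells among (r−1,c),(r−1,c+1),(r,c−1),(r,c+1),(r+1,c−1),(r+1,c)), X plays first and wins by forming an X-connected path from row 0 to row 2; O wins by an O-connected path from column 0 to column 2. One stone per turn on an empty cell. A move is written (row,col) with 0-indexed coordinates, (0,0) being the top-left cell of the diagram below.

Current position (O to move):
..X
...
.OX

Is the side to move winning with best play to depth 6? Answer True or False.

O winning at [..X/.../.OX]: False

ply 1, O at ..X/.../.OX | (0,0)=-1→O.X/.../.OX*; (0,1)=-1→.OX/.../.OX; (1,0)=-1→..X/O../.OX; (1,1)=-1→..X/.O./.OX; (1,2)=-1→..X/..O/.OX; (2,0)=-1→..X/.../OOX
ply 2, X at O.X/.../.OX | (0,1)=+1→OXX/.../.OX*; (1,0)=+1→O.X/X../.OX; (1,1)=+1→O.X/.X./.OX; (1,2)=+1→O.X/..X/.OX; (2,0)=+1→O.X/.../XOX
ply 3, O at OXX/.../.OX | (1,0)=-1→OXX/O../.OX*; (1,1)=-1→OXX/.O./.OX; (1,2)=-1→OXX/..O/.OX; (2,0)=-1→OXX/.../OOX
ply 4, X at OXX/O../.OX | (1,1)=+1→OXX/OX./.OX*; (1,2)=+1→OXX/O.X/.OX; (2,0)=+1→OXX/O../XOX
ply 5, O at OXX/OX./.OX | (1,2)=-1→OXX/OXO/.OX*; (2,0)=-1→OXX/OX./OOX
ply 6, X at OXX/OXO/.OX | (2,0)=+1→OXX/OXO/XOX*
ply 7: OXX/OXO/XOX is terminal -1 (O); from ..X/.../.OX depth 6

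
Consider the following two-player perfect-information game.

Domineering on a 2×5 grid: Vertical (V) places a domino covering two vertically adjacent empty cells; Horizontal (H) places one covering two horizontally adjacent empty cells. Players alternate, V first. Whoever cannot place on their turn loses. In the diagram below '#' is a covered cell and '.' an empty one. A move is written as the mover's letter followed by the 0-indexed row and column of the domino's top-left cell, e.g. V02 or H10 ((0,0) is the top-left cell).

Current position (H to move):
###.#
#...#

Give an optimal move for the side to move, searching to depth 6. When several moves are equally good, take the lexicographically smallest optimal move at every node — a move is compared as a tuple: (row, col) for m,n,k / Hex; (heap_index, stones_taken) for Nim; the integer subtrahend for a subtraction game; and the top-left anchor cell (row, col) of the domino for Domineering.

H's best at [###.#/#...#]: H12

p1 H@[###.#/#...#]: H11[###.#/###.#]-1 H12[###.#/#.###]+1*
p2 V@[###.#/#.###] terminal -1; root [###.#/#...#] d6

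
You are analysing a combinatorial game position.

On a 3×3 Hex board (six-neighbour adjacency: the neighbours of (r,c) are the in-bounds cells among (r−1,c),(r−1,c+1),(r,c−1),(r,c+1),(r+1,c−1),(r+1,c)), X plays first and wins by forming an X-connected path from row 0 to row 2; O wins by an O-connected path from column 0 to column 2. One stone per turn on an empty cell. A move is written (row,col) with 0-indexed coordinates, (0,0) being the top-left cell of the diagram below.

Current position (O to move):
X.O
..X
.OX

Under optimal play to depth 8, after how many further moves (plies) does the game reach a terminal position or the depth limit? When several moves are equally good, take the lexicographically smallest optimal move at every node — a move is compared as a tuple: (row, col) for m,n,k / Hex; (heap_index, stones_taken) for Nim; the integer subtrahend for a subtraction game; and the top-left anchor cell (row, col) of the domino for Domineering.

PV length from [X.O/..X/.OX]: 3 plies

[X.O/..X/.OX] O move#1: (0,1):-1/XOO/..X/.OX, (1,0):+1/X.O/O.X/.OX*, (1,1):+1/X.O/.OX/.OX, (2,0):-1/X.O/..X/OOX
[X.O/O.X/.OX] X move#2: (0,1):-1/XXO/O.X/.OX*, (1,1):-1/X.O/OXX/.OX, (2,0):-1/X.O/O.X/XOX
[XXO/O.X/.OX] O move#3: (1,1):+1/XXO/OOX/.OX*, (2,0):-1/XXO/O.X/OOX
[XXO/OOX/.OX] end (terminal -1, X#4); searched X.O/..X/.OX to 8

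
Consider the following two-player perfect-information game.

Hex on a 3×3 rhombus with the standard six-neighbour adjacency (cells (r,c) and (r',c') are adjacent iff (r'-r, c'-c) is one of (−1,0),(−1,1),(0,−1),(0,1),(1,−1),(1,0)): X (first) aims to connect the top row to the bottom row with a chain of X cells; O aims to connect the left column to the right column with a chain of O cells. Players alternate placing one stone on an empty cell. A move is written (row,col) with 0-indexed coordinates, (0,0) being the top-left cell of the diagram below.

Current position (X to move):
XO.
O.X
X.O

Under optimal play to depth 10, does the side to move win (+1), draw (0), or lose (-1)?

p1 X@[XO./O.X/X.O]: (0,2)[XOX/O.X/X.O]+1* (1,1)[XO./OXX/X.O]-1 (2,1)[XO./O.X/XXO]-1
p2 O@[XOX/O.X/X.O]: (1,1)[XOX/OOX/X.O]-1* (2,1)[XOX/O.X/XOO]-1
p3 X@[XOX/OOX/X.O]: (2,1)[XOX/OOX/XXO]+1*
p4 O@[XOX/OOX/XXO] terminal -1; root [XO./O.X/X.O] d10

value(XO./O.X/X.O, X) = +1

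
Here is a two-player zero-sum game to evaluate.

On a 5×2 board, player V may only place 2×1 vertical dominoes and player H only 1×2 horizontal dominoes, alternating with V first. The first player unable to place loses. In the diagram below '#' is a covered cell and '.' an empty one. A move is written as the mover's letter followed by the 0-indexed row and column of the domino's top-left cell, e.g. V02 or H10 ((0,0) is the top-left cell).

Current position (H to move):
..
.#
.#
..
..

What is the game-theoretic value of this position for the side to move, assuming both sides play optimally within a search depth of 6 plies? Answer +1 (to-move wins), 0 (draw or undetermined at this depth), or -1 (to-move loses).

[../.#/.#/../..] H move#1: H00:-1/##/.#/.#/../.., H30:+1/../.#/.#/##/..*, H40:+1/../.#/.#/../##
[../.#/.#/##/..] V move#2: V00:-1/#./##/.#/##/..*, V10:-1/../##/##/##/..
[#./##/.#/##/..] H move#3: H40:+1/#./##/.#/##/##*
[#./##/.#/##/##] end (terminal -1, V#4); searched ../.#/.#/../.. to 6

value(../.#/.#/../.., H) = +1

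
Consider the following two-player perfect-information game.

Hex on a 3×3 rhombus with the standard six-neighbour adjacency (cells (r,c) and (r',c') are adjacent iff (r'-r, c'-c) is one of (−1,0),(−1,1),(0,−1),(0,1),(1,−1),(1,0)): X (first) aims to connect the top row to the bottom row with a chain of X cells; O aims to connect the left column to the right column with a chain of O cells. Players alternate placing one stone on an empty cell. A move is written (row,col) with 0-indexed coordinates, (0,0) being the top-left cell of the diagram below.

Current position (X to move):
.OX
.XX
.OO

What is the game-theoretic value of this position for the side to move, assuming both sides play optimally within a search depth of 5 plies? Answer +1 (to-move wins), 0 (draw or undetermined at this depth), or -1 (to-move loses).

value(.OX/.XX/.OO, X) = +1

ply 1, X at .OX/.XX/.OO | (0,0)=-1→XOX/.XX/.OO; (1,0)=-1→.OX/XXX/.OO; (2,0)=+1→.OX/.XX/XOO*
ply 2: .OX/.XX/XOO is terminal -1 (O); from .OX/.XX/.OO depth 5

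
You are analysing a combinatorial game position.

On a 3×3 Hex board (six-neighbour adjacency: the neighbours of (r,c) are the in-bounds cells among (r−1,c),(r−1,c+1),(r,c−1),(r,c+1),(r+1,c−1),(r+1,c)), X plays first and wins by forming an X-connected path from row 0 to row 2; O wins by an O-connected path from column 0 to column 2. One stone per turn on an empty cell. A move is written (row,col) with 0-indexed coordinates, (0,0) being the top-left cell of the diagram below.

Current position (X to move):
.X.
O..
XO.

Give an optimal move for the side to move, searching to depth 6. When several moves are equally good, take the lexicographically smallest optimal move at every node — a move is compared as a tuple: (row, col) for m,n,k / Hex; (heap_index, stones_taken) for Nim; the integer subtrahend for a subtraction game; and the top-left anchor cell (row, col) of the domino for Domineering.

ply 1, X at .X./O../XO. | (0,0)=-1→XX./O../XO.; (0,2)=-1→.XX/O../XO.; (1,1)=+1→.X./OX./XO.*; (1,2)=-1→.X./O.X/XO.; (2,2)=-1→.X./O../XOX
ply 2: .X./OX./XO. is terminal -1 (O); from .X./O../XO. depth 6

X's best at [.X./O../XO.]: (1,1)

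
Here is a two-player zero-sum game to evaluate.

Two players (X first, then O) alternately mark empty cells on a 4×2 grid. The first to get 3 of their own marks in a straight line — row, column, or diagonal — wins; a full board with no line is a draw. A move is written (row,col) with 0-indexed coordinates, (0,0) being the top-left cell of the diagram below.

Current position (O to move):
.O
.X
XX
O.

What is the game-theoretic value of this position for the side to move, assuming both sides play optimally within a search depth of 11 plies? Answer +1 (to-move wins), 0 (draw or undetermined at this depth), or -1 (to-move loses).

[.O/.X/XX/O.] O move#1: (0,0):-1/OO/.X/XX/O., (1,0):-1/.O/OX/XX/O., (3,1):+0/.O/.X/XX/OO*
[.O/.X/XX/OO] X move#2: (0,0):+0/XO/.X/XX/OO*, (1,0):+0/.O/XX/XX/OO
[XO/.X/XX/OO] O move#3: (1,0):+0/XO/OX/XX/OO*
[XO/OX/XX/OO] end (terminal +0, X#4); searched .O/.X/XX/O. to 11

value(.O/.X/XX/O., O) = 0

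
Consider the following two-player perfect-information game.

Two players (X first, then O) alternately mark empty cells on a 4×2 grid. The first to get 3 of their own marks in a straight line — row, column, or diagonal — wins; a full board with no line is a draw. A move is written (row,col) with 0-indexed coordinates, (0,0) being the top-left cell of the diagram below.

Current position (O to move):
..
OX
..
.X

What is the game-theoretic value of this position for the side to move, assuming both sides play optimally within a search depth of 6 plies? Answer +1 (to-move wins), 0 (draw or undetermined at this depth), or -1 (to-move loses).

p1 O@[../OX/../.X]: (0,0)[O./OX/../.X]-1 (0,1)[.O/OX/../.X]-1 (2,0)[../OX/O./.X]-1 (2,1)[../OX/.O/.X]+0* (3,0)[../OX/../OX]-1
p2 X@[../OX/.O/.X]: (0,0)[X./OX/.O/.X]+0* (0,1)[.X/OX/.O/.X]-1 (2,0)[../OX/XO/.X]+0 (3,0)[../OX/.O/XX]+0
p3 O@[X./OX/.O/.X]: (0,1)[XO/OX/.O/.X]+0* (2,0)[X./OX/OO/.X]+0 (3,0)[X./OX/.O/OX]+0
p4 X@[XO/OX/.O/.X]: (2,0)[XO/OX/XO/.X]+0* (3,0)[XO/OX/.O/XX]+0
p5 O@[XO/OX/XO/.X]: (3,0)[XO/OX/XO/OX]+0*
p6 X@[XO/OX/XO/OX] terminal +0; root [../OX/../.X] d6

value(../OX/../.X, O) = 0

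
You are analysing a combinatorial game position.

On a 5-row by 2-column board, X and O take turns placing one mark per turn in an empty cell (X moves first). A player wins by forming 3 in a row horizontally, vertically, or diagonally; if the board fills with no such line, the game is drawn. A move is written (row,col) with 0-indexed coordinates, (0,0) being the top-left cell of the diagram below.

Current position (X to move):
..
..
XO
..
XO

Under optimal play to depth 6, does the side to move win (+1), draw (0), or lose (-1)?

value(../../XO/../XO, X) = +1

[../../XO/../XO] X move#1: (0,0):-1/X./../XO/../XO, (0,1):-1/.X/../XO/../XO, (1,0):-1/../X./XO/../XO, (1,1):-1/../.X/XO/../XO, (3,0):+1/../../XO/X./XO*, (3,1):+0/../../XO/.X/XO
[../../XO/X./XO] end (terminal -1, O#2); searched ../../XO/../XO to 6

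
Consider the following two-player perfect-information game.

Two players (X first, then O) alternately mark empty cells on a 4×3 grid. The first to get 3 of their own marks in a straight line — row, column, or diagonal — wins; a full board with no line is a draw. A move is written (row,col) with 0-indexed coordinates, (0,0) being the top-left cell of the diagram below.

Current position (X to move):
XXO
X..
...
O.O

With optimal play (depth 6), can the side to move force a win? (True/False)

p1 X@[XXO/X../.../O.O]: (1,1)[XXO/XX./.../O.O]-1 (1,2)[XXO/X.X/.../O.O]-1 (2,0)[XXO/X../X../O.O]+1* (2,1)[XXO/X../.X./O.O]-1 (2,2)[XXO/X../..X/O.O]-1 (3,1)[XXO/X../.../OXO]+1
p2 O@[XXO/X../X../O.O] terminal -1; root [XXO/X../.../O.O] d6

X winning at [XXO/X../.../O.O]: True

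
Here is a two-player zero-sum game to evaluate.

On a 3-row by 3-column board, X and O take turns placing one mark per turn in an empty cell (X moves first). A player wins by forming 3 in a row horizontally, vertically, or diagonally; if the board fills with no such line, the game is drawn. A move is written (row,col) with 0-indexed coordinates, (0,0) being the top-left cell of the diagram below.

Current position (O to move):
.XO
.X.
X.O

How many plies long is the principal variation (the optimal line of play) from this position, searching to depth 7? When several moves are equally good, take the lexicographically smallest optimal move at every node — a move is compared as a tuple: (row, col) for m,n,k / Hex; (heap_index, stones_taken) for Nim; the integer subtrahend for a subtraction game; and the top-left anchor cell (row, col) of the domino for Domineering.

PV length from [.XO/.X./X.O]: 1 ply

[.XO/.X./X.O] O move#1: (0,0):-1/OXO/.X./X.O, (1,0):-1/.XO/OX./X.O, (1,2):+1/.XO/.XO/X.O*, (2,1):+0/.XO/.X./XOO
[.XO/.XO/X.O] end (terminal -1, X#2); searched .XO/.X./X.O to 7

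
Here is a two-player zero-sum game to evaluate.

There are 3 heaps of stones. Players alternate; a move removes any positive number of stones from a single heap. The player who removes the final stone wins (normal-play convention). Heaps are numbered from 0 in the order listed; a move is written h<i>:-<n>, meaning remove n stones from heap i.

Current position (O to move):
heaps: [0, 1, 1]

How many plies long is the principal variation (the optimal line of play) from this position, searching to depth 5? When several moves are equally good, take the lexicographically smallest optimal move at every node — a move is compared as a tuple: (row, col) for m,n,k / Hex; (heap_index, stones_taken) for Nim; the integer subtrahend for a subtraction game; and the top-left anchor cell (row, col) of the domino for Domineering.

ply 1, O at (0,1,1) | h1:-1=-1→(0,0,1)*; h2:-1=-1→(0,1,0)
ply 2, X at (0,0,1) | h2:-1=+1→(0,0,0)*
ply 3: (0,0,0) is terminal -1 (O); from (0,1,1) depth 5

PV length from [(0,1,1)]: 2 plies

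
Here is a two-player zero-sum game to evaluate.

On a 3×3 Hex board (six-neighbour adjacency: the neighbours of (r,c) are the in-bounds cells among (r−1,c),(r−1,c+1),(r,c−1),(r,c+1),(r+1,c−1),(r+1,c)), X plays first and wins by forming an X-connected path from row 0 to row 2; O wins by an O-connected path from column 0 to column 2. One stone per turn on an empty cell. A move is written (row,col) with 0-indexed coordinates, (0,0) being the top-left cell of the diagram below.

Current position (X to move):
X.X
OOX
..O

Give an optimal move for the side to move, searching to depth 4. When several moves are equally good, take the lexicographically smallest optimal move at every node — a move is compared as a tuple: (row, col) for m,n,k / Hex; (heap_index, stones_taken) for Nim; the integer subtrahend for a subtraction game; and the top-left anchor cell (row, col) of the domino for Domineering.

X's best at [X.X/OOX/..O]: (2,1)

[X.X/OOX/..O] X move#1: (0,1):-1/XXX/OOX/..O, (2,0):-1/X.X/OOX/X.O, (2,1):+1/X.X/OOX/.XO*
[X.X/OOX/.XO] end (terminal -1, O#2); searched X.X/OOX/..O to 4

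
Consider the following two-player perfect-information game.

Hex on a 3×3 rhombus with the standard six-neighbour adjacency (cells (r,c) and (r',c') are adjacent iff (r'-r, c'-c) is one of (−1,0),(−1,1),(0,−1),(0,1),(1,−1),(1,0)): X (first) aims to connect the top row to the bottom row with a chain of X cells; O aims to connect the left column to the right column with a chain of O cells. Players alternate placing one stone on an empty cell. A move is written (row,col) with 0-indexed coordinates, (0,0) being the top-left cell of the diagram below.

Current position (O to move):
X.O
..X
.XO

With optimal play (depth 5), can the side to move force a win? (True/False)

O winning at [X.O/..X/.XO]: True

ply 1, O at X.O/..X/.XO | (0,1)=-1→XOO/..X/.XO; (1,0)=+1→X.O/O.X/.XO*; (1,1)=+1→X.O/.OX/.XO; (2,0)=-1→X.O/..X/OXO
ply 2, X at X.O/O.X/.XO | (0,1)=-1→XXO/O.X/.XO*; (1,1)=-1→X.O/OXX/.XO; (2,0)=-1→X.O/O.X/XXO
ply 3, O at XXO/O.X/.XO | (1,1)=+1→XXO/OOX/.XO*; (2,0)=-1→XXO/O.X/OXO
ply 4: XXO/OOX/.XO is terminal -1 (X); from X.O/..X/.XO depth 5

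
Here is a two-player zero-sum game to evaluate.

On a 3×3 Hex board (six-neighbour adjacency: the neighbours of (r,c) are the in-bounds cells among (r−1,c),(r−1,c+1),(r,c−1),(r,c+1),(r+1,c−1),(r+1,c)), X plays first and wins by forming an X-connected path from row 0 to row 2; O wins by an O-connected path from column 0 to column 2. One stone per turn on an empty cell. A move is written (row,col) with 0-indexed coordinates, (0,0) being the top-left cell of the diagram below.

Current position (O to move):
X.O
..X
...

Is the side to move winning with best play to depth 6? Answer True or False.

O winning at [X.O/..X/...]: True

p1 O@[X.O/..X/...]: (0,1)[XOO/..X/...]-1 (1,0)[X.O/O.X/...]+1* (1,1)[X.O/.OX/...]+1 (2,0)[X.O/..X/O..]-1 (2,1)[X.O/..X/.O.]-1 (2,2)[X.O/..X/..O]-1
p2 X@[X.O/O.X/...]: (0,1)[XXO/O.X/...]-1* (1,1)[X.O/OXX/...]-1 (2,0)[X.O/O.X/X..]-1 (2,1)[X.O/O.X/.X.]-1 (2,2)[X.O/O.X/..X]-1
p3 O@[XXO/O.X/...]: (1,1)[XXO/OOX/...]+1* (2,0)[XXO/O.X/O..]-1 (2,1)[XXO/O.X/.O.]-1 (2,2)[XXO/O.X/..O]-1
p4 X@[XXO/OOX/...] terminal -1; root [X.O/..X/...] d6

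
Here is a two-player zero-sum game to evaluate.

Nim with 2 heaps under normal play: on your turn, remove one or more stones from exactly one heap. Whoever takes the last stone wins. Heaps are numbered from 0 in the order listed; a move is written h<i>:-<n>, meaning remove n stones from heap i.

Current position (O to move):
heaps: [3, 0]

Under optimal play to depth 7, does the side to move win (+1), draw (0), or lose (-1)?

[(3,0)] O move#1: h0:-1:-1/(2,0), h0:-2:-1/(1,0), h0:-3:+1/(0,0)*
[(0,0)] end (terminal -1, X#2); searched (3,0) to 7

value((3,0), O) = +1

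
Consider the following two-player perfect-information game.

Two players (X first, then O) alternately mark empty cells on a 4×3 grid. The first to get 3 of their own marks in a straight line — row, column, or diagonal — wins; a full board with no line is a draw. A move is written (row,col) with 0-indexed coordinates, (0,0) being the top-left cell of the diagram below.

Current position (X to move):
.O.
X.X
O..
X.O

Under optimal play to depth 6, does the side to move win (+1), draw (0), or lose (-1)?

ply 1, X at .O./X.X/O../X.O | (0,0)=+1→XO./X.X/O../X.O*; (0,2)=+1→.OX/X.X/O../X.O; (1,1)=+1→.O./XXX/O../X.O; (2,1)=+1→.O./X.X/OX./X.O; (2,2)=+1→.O./X.X/O.X/X.O; (3,1)=+1→.O./X.X/O../XXO
ply 2, O at XO./X.X/O../X.O | (0,2)=-1→XOO/X.X/O../X.O*; (1,1)=-1→XO./XOX/O../X.O; (2,1)=-1→XO./X.X/OO./X.O; (2,2)=-1→XO./X.X/O.O/X.O; (3,1)=-1→XO./X.X/O../XOO
ply 3, X at XOO/X.X/O../X.O | (1,1)=+1→XOO/XXX/O../X.O*; (2,1)=+1→XOO/X.X/OX./X.O; (2,2)=-1→XOO/X.X/O.X/X.O; (3,1)=-1→XOO/X.X/O../XXO
ply 4: XOO/XXX/O../X.O is terminal -1 (O); from .O./X.X/O../X.O depth 6

value(.O./X.X/O../X.O, X) = +1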